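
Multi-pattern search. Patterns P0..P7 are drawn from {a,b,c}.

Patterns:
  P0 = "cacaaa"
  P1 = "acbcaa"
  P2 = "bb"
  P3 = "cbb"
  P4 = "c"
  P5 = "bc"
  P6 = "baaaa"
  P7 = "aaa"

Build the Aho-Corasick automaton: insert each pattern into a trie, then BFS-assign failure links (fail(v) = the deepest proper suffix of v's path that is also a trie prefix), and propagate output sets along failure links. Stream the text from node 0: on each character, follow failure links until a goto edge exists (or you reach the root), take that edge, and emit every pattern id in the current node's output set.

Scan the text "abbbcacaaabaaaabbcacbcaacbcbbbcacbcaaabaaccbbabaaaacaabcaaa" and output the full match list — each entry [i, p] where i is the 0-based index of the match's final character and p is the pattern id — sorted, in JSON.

Construct AC machine:
Trie (insert patterns):
  0='ε' goto a→7 b→13 c→1
  1='c' goto a→2 b→15  [P4 ends]
  2='ca' goto c→3
  3='cac' goto a→4
  4='caca' goto a→5
  5='cacaa' goto a→6
  6='cacaaa' goto ·  [P0 ends]
  7='a' goto a→22 c→8
  8='ac' goto b→9
  9='acb' goto c→10
  10='acbc' goto a→11
  11='acbca' goto a→12
  12='acbcaa' goto ·  [P1 ends]
  13='b' goto a→18 b→14 c→17
  14='bb' goto ·  [P2 ends]
  15='cb' goto b→16
  16='cbb' goto ·  [P3 ends]
  17='bc' goto ·  [P5 ends]
  18='ba' goto a→19
  19='baa' goto a→20
  20='baaa' goto a→21
  21='baaaa' goto ·  [P6 ends]
  22='aa' goto a→23
  23='aaa' goto ·  [P7 ends]

BFS fail/out derivation:
  fail(1) 'c': from fail(0)=0 chase 'c': 0 ⇒ 0;  out={4}∪out(0)={4}
  fail(7) 'a': from fail(0)=0 chase 'a': 0 ⇒ 0;  out=∅∪out(0)=∅
  fail(13) 'b': from fail(0)=0 chase 'b': 0 ⇒ 0;  out=∅∪out(0)=∅
  fail(2) 'ca': from fail(1)=0 chase 'a': 0 ⇒ 7;  out=∅∪out(7)=∅
  fail(8) 'ac': from fail(7)=0 chase 'c': 0 ⇒ 1;  out=∅∪out(1)={4}
  fail(14) 'bb': from fail(13)=0 chase 'b': 0 ⇒ 13;  out={2}∪out(13)={2}
  fail(15) 'cb': from fail(1)=0 chase 'b': 0 ⇒ 13;  out=∅∪out(13)=∅
  fail(17) 'bc': from fail(13)=0 chase 'c': 0 ⇒ 1;  out={5}∪out(1)={4,5}
  fail(18) 'ba': from fail(13)=0 chase 'a': 0 ⇒ 7;  out=∅∪out(7)=∅
  fail(22) 'aa': from fail(7)=0 chase 'a': 0 ⇒ 7;  out=∅∪out(7)=∅
  fail(3) 'cac': from fail(2)=7 chase 'c': 7 ⇒ 8;  out=∅∪out(8)={4}
  fail(9) 'acb': from fail(8)=1 chase 'b': 1 ⇒ 15;  out=∅∪out(15)=∅
  fail(16) 'cbb': from fail(15)=13 chase 'b': 13 ⇒ 14;  out={3}∪out(14)={2,3}
  fail(19) 'baa': from fail(18)=7 chase 'a': 7 ⇒ 22;  out=∅∪out(22)=∅
  fail(23) 'aaa': from fail(22)=7 chase 'a': 7 ⇒ 22;  out={7}∪out(22)={7}
  fail(4) 'caca': from fail(3)=8 chase 'a': 8→1 ⇒ 2;  out=∅∪out(2)=∅
  fail(10) 'acbc': from fail(9)=15 chase 'c': 15→13 ⇒ 17;  out=∅∪out(17)={4,5}
  fail(20) 'baaa': from fail(19)=22 chase 'a': 22 ⇒ 23;  out=∅∪out(23)={7}
  fail(5) 'cacaa': from fail(4)=2 chase 'a': 2→7 ⇒ 22;  out=∅∪out(22)=∅
  fail(11) 'acbca': from fail(10)=17 chase 'a': 17→1 ⇒ 2;  out=∅∪out(2)=∅
  fail(21) 'baaaa': from fail(20)=23 chase 'a': 23→22 ⇒ 23;  out={6}∪out(23)={6,7}
  fail(6) 'cacaaa': from fail(5)=22 chase 'a': 22 ⇒ 23;  out={0}∪out(23)={0,7}
  fail(12) 'acbcaa': from fail(11)=2 chase 'a': 2→7 ⇒ 22;  out={1}∪out(22)={1}

Run:
pos 0 'a': at 7
pos 1 'b': at 13 (via fail)
pos 2 'b': at 14  ** P2@[1:2]
pos 3 'b': at 14 (via fail)  ** P2@[2:3]
pos 4 'c': at 17 (via fail)  ** P4@[4:4],P5@[3:4]
pos 5 'a': at 2 (via fail)
pos 6 'c': at 3  ** P4@[6:6]
pos 7 'a': at 4
pos 8 'a': at 5
pos 9 'a': at 6  ** P0@[4:9],P7@[7:9]
pos 10 'b': at 13 (via fail)
pos 11 'a': at 18
pos 12 'a': at 19
pos 13 'a': at 20  ** P7@[11:13]
pos 14 'a': at 21  ** P6@[10:14],P7@[12:14]
pos 15 'b': at 13 (via fail)
pos 16 'b': at 14  ** P2@[15:16]
pos 17 'c': at 17 (via fail)  ** P4@[17:17],P5@[16:17]
pos 18 'a': at 2 (via fail)
pos 19 'c': at 3  ** P4@[19:19]
pos 20 'b': at 9 (via fail)
pos 21 'c': at 10  ** P4@[21:21],P5@[20:21]
pos 22 'a': at 11
pos 23 'a': at 12  ** P1@[18:23]
pos 24 'c': at 8 (via fail)  ** P4@[24:24]
pos 25 'b': at 9
pos 26 'c': at 10  ** P4@[26:26],P5@[25:26]
pos 27 'b': at 15 (via fail)
pos 28 'b': at 16  ** P2@[27:28],P3@[26:28]
pos 29 'b': at 14 (via fail)  ** P2@[28:29]
pos 30 'c': at 17 (via fail)  ** P4@[30:30],P5@[29:30]
pos 31 'a': at 2 (via fail)
pos 32 'c': at 3  ** P4@[32:32]
pos 33 'b': at 9 (via fail)
pos 34 'c': at 10  ** P4@[34:34],P5@[33:34]
pos 35 'a': at 11
pos 36 'a': at 12  ** P1@[31:36]
pos 37 'a': at 23 (via fail)  ** P7@[35:37]
pos 38 'b': at 13 (via fail)
pos 39 'a': at 18
pos 40 'a': at 19
pos 41 'c': at 8 (via fail)  ** P4@[41:41]
pos 42 'c': at 1 (via fail)  ** P4@[42:42]
pos 43 'b': at 15
pos 44 'b': at 16  ** P2@[43:44],P3@[42:44]
pos 45 'a': at 18 (via fail)
pos 46 'b': at 13 (via fail)
pos 47 'a': at 18
pos 48 'a': at 19
pos 49 'a': at 20  ** P7@[47:49]
pos 50 'a': at 21  ** P6@[46:50],P7@[48:50]
pos 51 'c': at 8 (via fail)  ** P4@[51:51]
pos 52 'a': at 2 (via fail)
pos 53 'a': at 22 (via fail)
pos 54 'b': at 13 (via fail)
pos 55 'c': at 17  ** P4@[55:55],P5@[54:55]
pos 56 'a': at 2 (via fail)
pos 57 'a': at 22 (via fail)
pos 58 'a': at 23  ** P7@[56:58]

Matches: [[2,2],[3,2],[4,4],[4,5],[6,4],[9,0],[9,7],[13,7],[14,6],[14,7],[16,2],[17,4],[17,5],[19,4],[21,4],[21,5],[23,1],[24,4],[26,4],[26,5],[28,2],[28,3],[29,2],[30,4],[30,5],[32,4],[34,4],[34,5],[36,1],[37,7],[41,4],[42,4],[44,2],[44,3],[49,7],[50,6],[50,7],[51,4],[55,4],[55,5],[58,7]]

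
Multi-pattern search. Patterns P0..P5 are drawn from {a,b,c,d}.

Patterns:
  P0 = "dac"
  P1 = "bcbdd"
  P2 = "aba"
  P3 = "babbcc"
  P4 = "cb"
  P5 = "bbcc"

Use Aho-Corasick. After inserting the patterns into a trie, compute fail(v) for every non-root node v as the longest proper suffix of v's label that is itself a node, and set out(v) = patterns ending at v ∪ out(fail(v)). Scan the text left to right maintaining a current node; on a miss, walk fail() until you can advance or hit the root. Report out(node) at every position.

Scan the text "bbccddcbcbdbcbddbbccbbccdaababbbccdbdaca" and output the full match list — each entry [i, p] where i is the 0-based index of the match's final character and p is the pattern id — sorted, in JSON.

Build automaton:
Trie nodes:
  0='ε' goto a→9 b→4 c→17 d→1
  1='d' goto a→2
  2='da' goto c→3
  3='dac' goto ·  [P0 ends]
  4='b' goto a→12 b→19 c→5
  5='bc' goto b→6
  6='bcb' goto d→7
  7='bcbd' goto d→8
  8='bcbdd' goto ·  [P1 ends]
  9='a' goto b→10
  10='ab' goto a→11
  11='aba' goto ·  [P2 ends]
  12='ba' goto b→13
  13='bab' goto b→14
  14='babb' goto c→15
  15='babbc' goto c→16
  16='babbcc' goto ·  [P3 ends]
  17='c' goto b→18
  18='cb' goto ·  [P4 ends]
  19='bb' goto c→20
  20='bbc' goto c→21
  21='bbcc' goto ·  [P5 ends]

Failure links (BFS by depth):
  fail(1) 'd': from fail(0)=0 chase 'd': 0 ⇒ 0;  out=∅∪out(0)=∅
  fail(4) 'b': from fail(0)=0 chase 'b': 0 ⇒ 0;  out=∅∪out(0)=∅
  fail(9) 'a': from fail(0)=0 chase 'a': 0 ⇒ 0;  out=∅∪out(0)=∅
  fail(17) 'c': from fail(0)=0 chase 'c': 0 ⇒ 0;  out=∅∪out(0)=∅
  fail(2) 'da': from fail(1)=0 chase 'a': 0 ⇒ 9;  out=∅∪out(9)=∅
  fail(5) 'bc': from fail(4)=0 chase 'c': 0 ⇒ 17;  out=∅∪out(17)=∅
  fail(10) 'ab': from fail(9)=0 chase 'b': 0 ⇒ 4;  out=∅∪out(4)=∅
  fail(12) 'ba': from fail(4)=0 chase 'a': 0 ⇒ 9;  out=∅∪out(9)=∅
  fail(18) 'cb': from fail(17)=0 chase 'b': 0 ⇒ 4;  out={4}∪out(4)={4}
  fail(19) 'bb': from fail(4)=0 chase 'b': 0 ⇒ 4;  out=∅∪out(4)=∅
  fail(3) 'dac': from fail(2)=9 chase 'c': 9→0 ⇒ 17;  out={0}∪out(17)={0}
  fail(6) 'bcb': from fail(5)=17 chase 'b': 17 ⇒ 18;  out=∅∪out(18)={4}
  fail(11) 'aba': from fail(10)=4 chase 'a': 4 ⇒ 12;  out={2}∪out(12)={2}
  fail(13) 'bab': from fail(12)=9 chase 'b': 9 ⇒ 10;  out=∅∪out(10)=∅
  fail(20) 'bbc': from fail(19)=4 chase 'c': 4 ⇒ 5;  out=∅∪out(5)=∅
  fail(7) 'bcbd': from fail(6)=18 chase 'd': 18→4→0 ⇒ 1;  out=∅∪out(1)=∅
  fail(14) 'babb': from fail(13)=10 chase 'b': 10→4 ⇒ 19;  out=∅∪out(19)=∅
  fail(21) 'bbcc': from fail(20)=5 chase 'c': 5→17→0 ⇒ 17;  out={5}∪out(17)={5}
  fail(8) 'bcbdd': from fail(7)=1 chase 'd': 1→0 ⇒ 1;  out={1}∪out(1)={1}
  fail(15) 'babbc': from fail(14)=19 chase 'c': 19 ⇒ 20;  out=∅∪out(20)=∅
  fail(16) 'babbcc': from fail(15)=20 chase 'c': 20 ⇒ 21;  out={3}∪out(21)={3,5}

Scan:
pos 0 'b': at 4
pos 1 'b': at 19
pos 2 'c': at 20
pos 3 'c': at 21  → match P5@[0:3]
pos 4 'd': at 1 (via fail)
pos 5 'd': at 1 (via fail)
pos 6 'c': at 17 (via fail)
pos 7 'b': at 18  → match P4@[6:7]
pos 8 'c': at 5 (via fail)
pos 9 'b': at 6  → match P4@[8:9]
pos 10 'd': at 7
pos 11 'b': at 4 (via fail)
pos 12 'c': at 5
pos 13 'b': at 6  → match P4@[12:13]
pos 14 'd': at 7
pos 15 'd': at 8  → match P1@[11:15]
pos 16 'b': at 4 (via fail)
pos 17 'b': at 19
pos 18 'c': at 20
pos 19 'c': at 21  → match P5@[16:19]
pos 20 'b': at 18 (via fail)  → match P4@[19:20]
pos 21 'b': at 19 (via fail)
pos 22 'c': at 20
pos 23 'c': at 21  → match P5@[20:23]
pos 24 'd': at 1 (via fail)
pos 25 'a': at 2
pos 26 'a': at 9 (via fail)
pos 27 'b': at 10
pos 28 'a': at 11  → match P2@[26:28]
pos 29 'b': at 13 (via fail)
pos 30 'b': at 14
pos 31 'b': at 19 (via fail)
pos 32 'c': at 20
pos 33 'c': at 21  → match P5@[30:33]
pos 34 'd': at 1 (via fail)
pos 35 'b': at 4 (via fail)
pos 36 'd': at 1 (via fail)
pos 37 'a': at 2
pos 38 'c': at 3  → match P0@[36:38]
pos 39 'a': at 9 (via fail)

All matches (sorted): [[3,5],[7,4],[9,4],[13,4],[15,1],[19,5],[20,4],[23,5],[28,2],[33,5],[38,0]]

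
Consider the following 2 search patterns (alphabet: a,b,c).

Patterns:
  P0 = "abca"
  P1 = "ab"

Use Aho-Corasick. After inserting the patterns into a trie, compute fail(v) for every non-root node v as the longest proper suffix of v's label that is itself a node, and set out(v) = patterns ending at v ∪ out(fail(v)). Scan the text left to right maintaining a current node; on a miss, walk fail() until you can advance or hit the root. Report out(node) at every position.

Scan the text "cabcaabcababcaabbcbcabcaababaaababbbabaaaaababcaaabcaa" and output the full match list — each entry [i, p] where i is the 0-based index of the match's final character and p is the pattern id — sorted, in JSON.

Construct AC machine:
Trie nodes:
  n0 'ε': a→1
  n1 'a': b→2
  n2 'ab': c→3  ←P1
  n3 'abc': a→4
  n4 'abca': ·  ←P0

Failure links (BFS by depth):
  fail(1) 'a': from fail(0)=0 chase 'a': 0 ⇒ 0;  out=∅∪out(0)=∅
  fail(2) 'ab': from fail(1)=0 chase 'b': 0 ⇒ 0;  out={1}∪out(0)={1}
  fail(3) 'abc': from fail(2)=0 chase 'c': 0 ⇒ 0;  out=∅∪out(0)=∅
  fail(4) 'abca': from fail(3)=0 chase 'a': 0 ⇒ 1;  out={0}∪out(1)={0}

Text stream:
pos 0 'c': at 0
pos 1 'a': at 1
pos 2 'b': at 2  → match P1@[1:2]
pos 3 'c': at 3
pos 4 'a': at 4  → match P0@[1:4]
pos 5 'a': at 1 ·f
pos 6 'b': at 2  → match P1@[5:6]
pos 7 'c': at 3
pos 8 'a': at 4  → match P0@[5:8]
pos 9 'b': at 2 ·f  → match P1@[8:9]
pos 10 'a': at 1 ·f
pos 11 'b': at 2  → match P1@[10:11]
pos 12 'c': at 3
pos 13 'a': at 4  → match P0@[10:13]
pos 14 'a': at 1 ·f
pos 15 'b': at 2  → match P1@[14:15]
pos 16 'b': at 0 ·f
pos 17 'c': at 0
pos 18 'b': at 0
pos 19 'c': at 0
pos 20 'a': at 1
pos 21 'b': at 2  → match P1@[20:21]
pos 22 'c': at 3
pos 23 'a': at 4  → match P0@[20:23]
pos 24 'a': at 1 ·f
pos 25 'b': at 2  → match P1@[24:25]
pos 26 'a': at 1 ·f
pos 27 'b': at 2  → match P1@[26:27]
pos 28 'a': at 1 ·f
pos 29 'a': at 1 ·f
pos 30 'a': at 1 ·f
pos 31 'b': at 2  → match P1@[30:31]
pos 32 'a': at 1 ·f
pos 33 'b': at 2  → match P1@[32:33]
pos 34 'b': at 0 ·f
pos 35 'b': at 0
pos 36 'a': at 1
pos 37 'b': at 2  → match P1@[36:37]
pos 38 'a': at 1 ·f
pos 39 'a': at 1 ·f
pos 40 'a': at 1 ·f
pos 41 'a': at 1 ·f
pos 42 'a': at 1 ·f
pos 43 'b': at 2  → match P1@[42:43]
pos 44 'a': at 1 ·f
pos 45 'b': at 2  → match P1@[44:45]
pos 46 'c': at 3
pos 47 'a': at 4  → match P0@[44:47]
pos 48 'a': at 1 ·f
pos 49 'a': at 1 ·f
pos 50 'b': at 2  → match P1@[49:50]
pos 51 'c': at 3
pos 52 'a': at 4  → match P0@[49:52]
pos 53 'a': at 1 ·f

Matches: [[2,1],[4,0],[6,1],[8,0],[9,1],[11,1],[13,0],[15,1],[21,1],[23,0],[25,1],[27,1],[31,1],[33,1],[37,1],[43,1],[45,1],[47,0],[50,1],[52,0]]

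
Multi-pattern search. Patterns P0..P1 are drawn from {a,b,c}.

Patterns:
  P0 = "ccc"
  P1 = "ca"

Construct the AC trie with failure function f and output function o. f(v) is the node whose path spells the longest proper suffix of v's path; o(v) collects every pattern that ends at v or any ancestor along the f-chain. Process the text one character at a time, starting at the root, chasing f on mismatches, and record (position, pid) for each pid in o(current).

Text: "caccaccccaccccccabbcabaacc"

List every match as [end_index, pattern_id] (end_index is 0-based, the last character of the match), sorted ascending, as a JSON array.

Construct AC machine:
Trie (insert patterns):
  n0 'ε': c→1
  n1 'c': a→4 c→2
  n2 'cc': c→3
  n3 'ccc': ·  ←P0
  n4 'ca': ·  ←P1

BFS fail/out derivation:
  fail(1) 'c': from fail(0)=0 chase 'c': 0 ⇒ 0;  out=∅∪out(0)=∅
  fail(2) 'cc': from fail(1)=0 chase 'c': 0 ⇒ 1;  out=∅∪out(1)=∅
  fail(4) 'ca': from fail(1)=0 chase 'a': 0 ⇒ 0;  out={1}∪out(0)={1}
  fail(3) 'ccc': from fail(2)=1 chase 'c': 1 ⇒ 2;  out={0}∪out(2)={0}

Run:
i=0 'c': node 0→1
i=1 'a': node 1→4  emit P1@[0:1]
i=2 'c': node 4→1 ·f
i=3 'c': node 1→2
i=4 'a': node 2→4 ·f  emit P1@[3:4]
i=5 'c': node 4→1 ·f
i=6 'c': node 1→2
i=7 'c': node 2→3  emit P0@[5:7]
i=8 'c': node 3→3 ·f  emit P0@[6:8]
i=9 'a': node 3→4 ·f  emit P1@[8:9]
i=10 'c': node 4→1 ·f
i=11 'c': node 1→2
i=12 'c': node 2→3  emit P0@[10:12]
i=13 'c': node 3→3 ·f  emit P0@[11:13]
i=14 'c': node 3→3 ·f  emit P0@[12:14]
i=15 'c': node 3→3 ·f  emit P0@[13:15]
i=16 'a': node 3→4 ·f  emit P1@[15:16]
i=17 'b': node 4→0 ·f
i=18 'b': node 0→0
i=19 'c': node 0→1
i=20 'a': node 1→4  emit P1@[19:20]
i=21 'b': node 4→0 ·f
i=22 'a': node 0→0
i=23 'a': node 0→0
i=24 'c': node 0→1
i=25 'c': node 1→2

Result: [[1,1],[4,1],[7,0],[8,0],[9,1],[12,0],[13,0],[14,0],[15,0],[16,1],[20,1]]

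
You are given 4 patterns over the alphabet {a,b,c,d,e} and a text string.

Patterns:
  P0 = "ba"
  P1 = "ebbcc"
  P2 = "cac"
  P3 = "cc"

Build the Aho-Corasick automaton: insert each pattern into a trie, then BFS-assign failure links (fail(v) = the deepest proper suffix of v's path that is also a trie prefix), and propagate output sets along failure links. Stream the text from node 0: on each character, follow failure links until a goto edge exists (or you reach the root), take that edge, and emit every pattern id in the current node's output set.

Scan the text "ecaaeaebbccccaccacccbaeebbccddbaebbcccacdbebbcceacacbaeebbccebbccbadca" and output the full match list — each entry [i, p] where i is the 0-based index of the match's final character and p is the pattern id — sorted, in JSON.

Construct AC machine:
Trie (insert patterns):
  0='ε' goto b→1 c→8 e→3
  1='b' goto a→2
  2='ba' goto ·  [P0 ends]
  3='e' goto b→4
  4='eb' goto b→5
  5='ebb' goto c→6
  6='ebbc' goto c→7
  7='ebbcc' goto ·  [P1 ends]
  8='c' goto a→9 c→11
  9='ca' goto c→10
  10='cac' goto ·  [P2 ends]
  11='cc' goto ·  [P3 ends]

BFS fail/out derivation:
  fail(1) 'b': from fail(0)=0 chase 'b': 0 ⇒ 0;  out=∅∪out(0)=∅
  fail(3) 'e': from fail(0)=0 chase 'e': 0 ⇒ 0;  out=∅∪out(0)=∅
  fail(8) 'c': from fail(0)=0 chase 'c': 0 ⇒ 0;  out=∅∪out(0)=∅
  fail(2) 'ba': from fail(1)=0 chase 'a': 0 ⇒ 0;  out={0}∪out(0)={0}
  fail(4) 'eb': from fail(3)=0 chase 'b': 0 ⇒ 1;  out=∅∪out(1)=∅
  fail(9) 'ca': from fail(8)=0 chase 'a': 0 ⇒ 0;  out=∅∪out(0)=∅
  fail(11) 'cc': from fail(8)=0 chase 'c': 0 ⇒ 8;  out={3}∪out(8)={3}
  fail(5) 'ebb': from fail(4)=1 chase 'b': 1→0 ⇒ 1;  out=∅∪out(1)=∅
  fail(10) 'cac': from fail(9)=0 chase 'c': 0 ⇒ 8;  out={2}∪out(8)={2}
  fail(6) 'ebbc': from fail(5)=1 chase 'c': 1→0 ⇒ 8;  out=∅∪out(8)=∅
  fail(7) 'ebbcc': from fail(6)=8 chase 'c': 8 ⇒ 11;  out={1}∪out(11)={1,3}

Run:
pos 0 'e': at 3
pos 1 'c': at 8 (via fail)
pos 2 'a': at 9
pos 3 'a': at 0 (via fail)
pos 4 'e': at 3
pos 5 'a': at 0 (via fail)
pos 6 'e': at 3
pos 7 'b': at 4
pos 8 'b': at 5
pos 9 'c': at 6
pos 10 'c': at 7  emit P1@[6:10],P3@[9:10]
pos 11 'c': at 11 (via fail)  emit P3@[10:11]
pos 12 'c': at 11 (via fail)  emit P3@[11:12]
pos 13 'a': at 9 (via fail)
pos 14 'c': at 10  emit P2@[12:14]
pos 15 'c': at 11 (via fail)  emit P3@[14:15]
pos 16 'a': at 9 (via fail)
pos 17 'c': at 10  emit P2@[15:17]
pos 18 'c': at 11 (via fail)  emit P3@[17:18]
pos 19 'c': at 11 (via fail)  emit P3@[18:19]
pos 20 'b': at 1 (via fail)
pos 21 'a': at 2  emit P0@[20:21]
pos 22 'e': at 3 (via fail)
pos 23 'e': at 3 (via fail)
pos 24 'b': at 4
pos 25 'b': at 5
pos 26 'c': at 6
pos 27 'c': at 7  emit P1@[23:27],P3@[26:27]
pos 28 'd': at 0 (via fail)
pos 29 'd': at 0
pos 30 'b': at 1
pos 31 'a': at 2  emit P0@[30:31]
pos 32 'e': at 3 (via fail)
pos 33 'b': at 4
pos 34 'b': at 5
pos 35 'c': at 6
pos 36 'c': at 7  emit P1@[32:36],P3@[35:36]
pos 37 'c': at 11 (via fail)  emit P3@[36:37]
pos 38 'a': at 9 (via fail)
pos 39 'c': at 10  emit P2@[37:39]
pos 40 'd': at 0 (via fail)
pos 41 'b': at 1
pos 42 'e': at 3 (via fail)
pos 43 'b': at 4
pos 44 'b': at 5
pos 45 'c': at 6
pos 46 'c': at 7  emit P1@[42:46],P3@[45:46]
pos 47 'e': at 3 (via fail)
pos 48 'a': at 0 (via fail)
pos 49 'c': at 8
pos 50 'a': at 9
pos 51 'c': at 10  emit P2@[49:51]
pos 52 'b': at 1 (via fail)
pos 53 'a': at 2  emit P0@[52:53]
pos 54 'e': at 3 (via fail)
pos 55 'e': at 3 (via fail)
pos 56 'b': at 4
pos 57 'b': at 5
pos 58 'c': at 6
pos 59 'c': at 7  emit P1@[55:59],P3@[58:59]
pos 60 'e': at 3 (via fail)
pos 61 'b': at 4
pos 62 'b': at 5
pos 63 'c': at 6
pos 64 'c': at 7  emit P1@[60:64],P3@[63:64]
pos 65 'b': at 1 (via fail)
pos 66 'a': at 2  emit P0@[65:66]
pos 67 'd': at 0 (via fail)
pos 68 'c': at 8
pos 69 'a': at 9

All matches (sorted): [[10,1],[10,3],[11,3],[12,3],[14,2],[15,3],[17,2],[18,3],[19,3],[21,0],[27,1],[27,3],[31,0],[36,1],[36,3],[37,3],[39,2],[46,1],[46,3],[51,2],[53,0],[59,1],[59,3],[64,1],[64,3],[66,0]]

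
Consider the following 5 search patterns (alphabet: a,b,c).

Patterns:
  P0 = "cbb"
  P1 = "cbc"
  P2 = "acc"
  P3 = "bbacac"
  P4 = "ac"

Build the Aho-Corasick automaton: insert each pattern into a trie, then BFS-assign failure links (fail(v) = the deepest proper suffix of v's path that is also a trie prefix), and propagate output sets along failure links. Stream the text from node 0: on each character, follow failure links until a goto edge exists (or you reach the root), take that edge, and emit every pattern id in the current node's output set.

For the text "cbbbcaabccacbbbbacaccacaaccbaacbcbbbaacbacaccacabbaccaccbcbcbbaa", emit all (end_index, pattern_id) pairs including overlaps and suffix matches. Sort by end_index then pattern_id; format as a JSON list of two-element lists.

Build automaton:
Trie (insert patterns):
  n0 'ε': a→5 b→8 c→1
  n1 'c': b→2
  n2 'cb': b→3 c→4
  n3 'cbb': ·  [P0 ends]
  n4 'cbc': ·  [P1 ends]
  n5 'a': c→6
  n6 'ac': c→7  [P4 ends]
  n7 'acc': ·  [P2 ends]
  n8 'b': b→9
  n9 'bb': a→10
  n10 'bba': c→11
  n11 'bbac': a→12
  n12 'bbaca': c→13
  n13 'bbacac': ·  [P3 ends]

Failure links (BFS by depth):
  n1('c'): parent n0 fail=0; on 'c' 0 → fail=0;  out ∅∪∅=∅
  n5('a'): parent n0 fail=0; on 'a' 0 → fail=0;  out ∅∪∅=∅
  n8('b'): parent n0 fail=0; on 'b' 0 → fail=0;  out ∅∪∅=∅
  n2('cb'): parent n1 fail=0; on 'b' 0 → fail=8;  out ∅∪∅=∅
  n6('ac'): parent n5 fail=0; on 'c' 0 → fail=1;  out {4}∪∅={4}
  n9('bb'): parent n8 fail=0; on 'b' 0 → fail=8;  out ∅∪∅=∅
  n3('cbb'): parent n2 fail=8; on 'b' 8 → fail=9;  out {0}∪∅={0}
  n4('cbc'): parent n2 fail=8; on 'c' 8→0 → fail=1;  out {1}∪∅={1}
  n7('acc'): parent n6 fail=1; on 'c' 1→0 → fail=1;  out {2}∪∅={2}
  n10('bba'): parent n9 fail=8; on 'a' 8→0 → fail=5;  out ∅∪∅=∅
  n11('bbac'): parent n10 fail=5; on 'c' 5 → fail=6;  out ∅∪{4}={4}
  n12('bbaca'): parent n11 fail=6; on 'a' 6→1→0 → fail=5;  out ∅∪∅=∅
  n13('bbacac'): parent n12 fail=5; on 'c' 5 → fail=6;  out {3}∪{4}={3,4}

Text stream:
i=0 'c': node 0→1
i=1 'b': node 1→2
i=2 'b': node 2→3  ** P0@[0:2]
i=3 'b': node 3→9 (via fail)
i=4 'c': node 9→1 (via fail)
i=5 'a': node 1→5 (via fail)
i=6 'a': node 5→5 (via fail)
i=7 'b': node 5→8 (via fail)
i=8 'c': node 8→1 (via fail)
i=9 'c': node 1→1 (via fail)
i=10 'a': node 1→5 (via fail)
i=11 'c': node 5→6  ** P4@[10:11]
i=12 'b': node 6→2 (via fail)
i=13 'b': node 2→3  ** P0@[11:13]
i=14 'b': node 3→9 (via fail)
i=15 'b': node 9→9 (via fail)
i=16 'a': node 9→10
i=17 'c': node 10→11  ** P4@[16:17]
i=18 'a': node 11→12
i=19 'c': node 12→13  ** P3@[14:19],P4@[18:19]
i=20 'c': node 13→7 (via fail)  ** P2@[18:20]
i=21 'a': node 7→5 (via fail)
i=22 'c': node 5→6  ** P4@[21:22]
i=23 'a': node 6→5 (via fail)
i=24 'a': node 5→5 (via fail)
i=25 'c': node 5→6  ** P4@[24:25]
i=26 'c': node 6→7  ** P2@[24:26]
i=27 'b': node 7→2 (via fail)
i=28 'a': node 2→5 (via fail)
i=29 'a': node 5→5 (via fail)
i=30 'c': node 5→6  ** P4@[29:30]
i=31 'b': node 6→2 (via fail)
i=32 'c': node 2→4  ** P1@[30:32]
i=33 'b': node 4→2 (via fail)
i=34 'b': node 2→3  ** P0@[32:34]
i=35 'b': node 3→9 (via fail)
i=36 'a': node 9→10
i=37 'a': node 10→5 (via fail)
i=38 'c': node 5→6  ** P4@[37:38]
i=39 'b': node 6→2 (via fail)
i=40 'a': node 2→5 (via fail)
i=41 'c': node 5→6  ** P4@[40:41]
i=42 'a': node 6→5 (via fail)
i=43 'c': node 5→6  ** P4@[42:43]
i=44 'c': node 6→7  ** P2@[42:44]
i=45 'a': node 7→5 (via fail)
i=46 'c': node 5→6  ** P4@[45:46]
i=47 'a': node 6→5 (via fail)
i=48 'b': node 5→8 (via fail)
i=49 'b': node 8→9
i=50 'a': node 9→10
i=51 'c': node 10→11  ** P4@[50:51]
i=52 'c': node 11→7 (via fail)  ** P2@[50:52]
i=53 'a': node 7→5 (via fail)
i=54 'c': node 5→6  ** P4@[53:54]
i=55 'c': node 6→7  ** P2@[53:55]
i=56 'b': node 7→2 (via fail)
i=57 'c': node 2→4  ** P1@[55:57]
i=58 'b': node 4→2 (via fail)
i=59 'c': node 2→4  ** P1@[57:59]
i=60 'b': node 4→2 (via fail)
i=61 'b': node 2→3  ** P0@[59:61]
i=62 'a': node 3→10 (via fail)
i=63 'a': node 10→5 (via fail)

All matches (sorted): [[2,0],[11,4],[13,0],[17,4],[19,3],[19,4],[20,2],[22,4],[25,4],[26,2],[30,4],[32,1],[34,0],[38,4],[41,4],[43,4],[44,2],[46,4],[51,4],[52,2],[54,4],[55,2],[57,1],[59,1],[61,0]]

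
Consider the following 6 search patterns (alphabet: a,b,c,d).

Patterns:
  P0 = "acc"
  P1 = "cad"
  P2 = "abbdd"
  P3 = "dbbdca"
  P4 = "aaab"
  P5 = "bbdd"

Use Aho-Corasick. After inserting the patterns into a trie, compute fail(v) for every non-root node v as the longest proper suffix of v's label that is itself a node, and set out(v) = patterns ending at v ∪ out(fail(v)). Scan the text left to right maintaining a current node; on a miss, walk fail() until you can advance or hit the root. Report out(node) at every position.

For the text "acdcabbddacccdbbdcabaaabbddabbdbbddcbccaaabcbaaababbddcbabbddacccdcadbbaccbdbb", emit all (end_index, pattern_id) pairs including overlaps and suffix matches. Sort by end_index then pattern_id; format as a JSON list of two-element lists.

Construct AC machine:
Trie nodes:
  n0 'ε': a→1 b→20 c→4 d→11
  n1 'a': a→17 b→7 c→2
  n2 'ac': c→3
  n3 'acc': ·  [P0 ends]
  n4 'c': a→5
  n5 'ca': d→6
  n6 'cad': ·  [P1 ends]
  n7 'ab': b→8
  n8 'abb': d→9
  n9 'abbd': d→10
  n10 'abbdd': ·  [P2 ends]
  n11 'd': b→12
  n12 'db': b→13
  n13 'dbb': d→14
  n14 'dbbd': c→15
  n15 'dbbdc': a→16
  n16 'dbbdca': ·  [P3 ends]
  n17 'aa': a→18
  n18 'aaa': b→19
  n19 'aaab': ·  [P4 ends]
  n20 'b': b→21
  n21 'bb': d→22
  n22 'bbd': d→23
  n23 'bbdd': ·  [P5 ends]

Failure links (BFS by depth):
  fail(1) 'a': from fail(0)=0 chase 'a': 0 ⇒ 0;  out=∅∪out(0)=∅
  fail(4) 'c': from fail(0)=0 chase 'c': 0 ⇒ 0;  out=∅∪out(0)=∅
  fail(11) 'd': from fail(0)=0 chase 'd': 0 ⇒ 0;  out=∅∪out(0)=∅
  fail(20) 'b': from fail(0)=0 chase 'b': 0 ⇒ 0;  out=∅∪out(0)=∅
  fail(2) 'ac': from fail(1)=0 chase 'c': 0 ⇒ 4;  out=∅∪out(4)=∅
  fail(5) 'ca': from fail(4)=0 chase 'a': 0 ⇒ 1;  out=∅∪out(1)=∅
  fail(7) 'ab': from fail(1)=0 chase 'b': 0 ⇒ 20;  out=∅∪out(20)=∅
  fail(12) 'db': from fail(11)=0 chase 'b': 0 ⇒ 20;  out=∅∪out(20)=∅
  fail(17) 'aa': from fail(1)=0 chase 'a': 0 ⇒ 1;  out=∅∪out(1)=∅
  fail(21) 'bb': from fail(20)=0 chase 'b': 0 ⇒ 20;  out=∅∪out(20)=∅
  fail(3) 'acc': from fail(2)=4 chase 'c': 4→0 ⇒ 4;  out={0}∪out(4)={0}
  fail(6) 'cad': from fail(5)=1 chase 'd': 1→0 ⇒ 11;  out={1}∪out(11)={1}
  fail(8) 'abb': from fail(7)=20 chase 'b': 20 ⇒ 21;  out=∅∪out(21)=∅
  fail(13) 'dbb': from fail(12)=20 chase 'b': 20 ⇒ 21;  out=∅∪out(21)=∅
  fail(18) 'aaa': from fail(17)=1 chase 'a': 1 ⇒ 17;  out=∅∪out(17)=∅
  fail(22) 'bbd': from fail(21)=20 chase 'd': 20→0 ⇒ 11;  out=∅∪out(11)=∅
  fail(9) 'abbd': from fail(8)=21 chase 'd': 21 ⇒ 22;  out=∅∪out(22)=∅
  fail(14) 'dbbd': from fail(13)=21 chase 'd': 21 ⇒ 22;  out=∅∪out(22)=∅
  fail(19) 'aaab': from fail(18)=17 chase 'b': 17→1 ⇒ 7;  out={4}∪out(7)={4}
  fail(23) 'bbdd': from fail(22)=11 chase 'd': 11→0 ⇒ 11;  out={5}∪out(11)={5}
  fail(10) 'abbdd': from fail(9)=22 chase 'd': 22 ⇒ 23;  out={2}∪out(23)={2,5}
  fail(15) 'dbbdc': from fail(14)=22 chase 'c': 22→11→0 ⇒ 4;  out=∅∪out(4)=∅
  fail(16) 'dbbdca': from fail(15)=4 chase 'a': 4 ⇒ 5;  out={3}∪out(5)={3}

Run:
pos 0 'a': at 1
pos 1 'c': at 2
pos 2 'd': at 11 ·f
pos 3 'c': at 4 ·f
pos 4 'a': at 5
pos 5 'b': at 7 ·f
pos 6 'b': at 8
pos 7 'd': at 9
pos 8 'd': at 10  emit P2@[4:8],P5@[5:8]
pos 9 'a': at 1 ·f
pos 10 'c': at 2
pos 11 'c': at 3  emit P0@[9:11]
pos 12 'c': at 4 ·f
pos 13 'd': at 11 ·f
pos 14 'b': at 12
pos 15 'b': at 13
pos 16 'd': at 14
pos 17 'c': at 15
pos 18 'a': at 16  emit P3@[13:18]
pos 19 'b': at 7 ·f
pos 20 'a': at 1 ·f
pos 21 'a': at 17
pos 22 'a': at 18
pos 23 'b': at 19  emit P4@[20:23]
pos 24 'b': at 8 ·f
pos 25 'd': at 9
pos 26 'd': at 10  emit P2@[22:26],P5@[23:26]
pos 27 'a': at 1 ·f
pos 28 'b': at 7
pos 29 'b': at 8
pos 30 'd': at 9
pos 31 'b': at 12 ·f
pos 32 'b': at 13
pos 33 'd': at 14
pos 34 'd': at 23 ·f  emit P5@[31:34]
pos 35 'c': at 4 ·f
pos 36 'b': at 20 ·f
pos 37 'c': at 4 ·f
pos 38 'c': at 4 ·f
pos 39 'a': at 5
pos 40 'a': at 17 ·f
pos 41 'a': at 18
pos 42 'b': at 19  emit P4@[39:42]
pos 43 'c': at 4 ·f
pos 44 'b': at 20 ·f
pos 45 'a': at 1 ·f
pos 46 'a': at 17
pos 47 'a': at 18
pos 48 'b': at 19  emit P4@[45:48]
pos 49 'a': at 1 ·f
pos 50 'b': at 7
pos 51 'b': at 8
pos 52 'd': at 9
pos 53 'd': at 10  emit P2@[49:53],P5@[50:53]
pos 54 'c': at 4 ·f
pos 55 'b': at 20 ·f
pos 56 'a': at 1 ·f
pos 57 'b': at 7
pos 58 'b': at 8
pos 59 'd': at 9
pos 60 'd': at 10  emit P2@[56:60],P5@[57:60]
pos 61 'a': at 1 ·f
pos 62 'c': at 2
pos 63 'c': at 3  emit P0@[61:63]
pos 64 'c': at 4 ·f
pos 65 'd': at 11 ·f
pos 66 'c': at 4 ·f
pos 67 'a': at 5
pos 68 'd': at 6  emit P1@[66:68]
pos 69 'b': at 12 ·f
pos 70 'b': at 13
pos 71 'a': at 1 ·f
pos 72 'c': at 2
pos 73 'c': at 3  emit P0@[71:73]
pos 74 'b': at 20 ·f
pos 75 'd': at 11 ·f
pos 76 'b': at 12
pos 77 'b': at 13

All matches (sorted): [[8,2],[8,5],[11,0],[18,3],[23,4],[26,2],[26,5],[34,5],[42,4],[48,4],[53,2],[53,5],[60,2],[60,5],[63,0],[68,1],[73,0]]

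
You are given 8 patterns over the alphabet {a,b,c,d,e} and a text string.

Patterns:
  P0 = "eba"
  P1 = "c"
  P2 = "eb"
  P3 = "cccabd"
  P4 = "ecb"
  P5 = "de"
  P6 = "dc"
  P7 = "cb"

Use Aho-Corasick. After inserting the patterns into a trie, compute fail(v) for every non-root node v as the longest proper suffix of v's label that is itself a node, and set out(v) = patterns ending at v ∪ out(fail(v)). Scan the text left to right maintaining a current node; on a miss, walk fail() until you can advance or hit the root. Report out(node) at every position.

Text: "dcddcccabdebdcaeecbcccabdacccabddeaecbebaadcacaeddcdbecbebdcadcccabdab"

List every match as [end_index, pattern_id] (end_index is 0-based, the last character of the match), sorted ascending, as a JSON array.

Build automaton:
Trie nodes:
  0='ε' goto c→4 d→12 e→1
  1='e' goto b→2 c→10
  2='eb' goto a→3  ←P2
  3='eba' goto ·  ←P0
  4='c' goto b→15 c→5  ←P1
  5='cc' goto c→6
  6='ccc' goto a→7
  7='ccca' goto b→8
  8='cccab' goto d→9
  9='cccabd' goto ·  ←P3
  10='ec' goto b→11
  11='ecb' goto ·  ←P4
  12='d' goto c→14 e→13
  13='de' goto ·  ←P5
  14='dc' goto ·  ←P6
  15='cb' goto ·  ←P7

Failure links (BFS by depth):
  fail(1) 'e': from fail(0)=0 chase 'e': 0 ⇒ 0;  out=∅∪out(0)=∅
  fail(4) 'c': from fail(0)=0 chase 'c': 0 ⇒ 0;  out={1}∪out(0)={1}
  fail(12) 'd': from fail(0)=0 chase 'd': 0 ⇒ 0;  out=∅∪out(0)=∅
  fail(2) 'eb': from fail(1)=0 chase 'b': 0 ⇒ 0;  out={2}∪out(0)={2}
  fail(5) 'cc': from fail(4)=0 chase 'c': 0 ⇒ 4;  out=∅∪out(4)={1}
  fail(10) 'ec': from fail(1)=0 chase 'c': 0 ⇒ 4;  out=∅∪out(4)={1}
  fail(13) 'de': from fail(12)=0 chase 'e': 0 ⇒ 1;  out={5}∪out(1)={5}
  fail(14) 'dc': from fail(12)=0 chase 'c': 0 ⇒ 4;  out={6}∪out(4)={1,6}
  fail(15) 'cb': from fail(4)=0 chase 'b': 0 ⇒ 0;  out={7}∪out(0)={7}
  fail(3) 'eba': from fail(2)=0 chase 'a': 0 ⇒ 0;  out={0}∪out(0)={0}
  fail(6) 'ccc': from fail(5)=4 chase 'c': 4 ⇒ 5;  out=∅∪out(5)={1}
  fail(11) 'ecb': from fail(10)=4 chase 'b': 4 ⇒ 15;  out={4}∪out(15)={4,7}
  fail(7) 'ccca': from fail(6)=5 chase 'a': 5→4→0 ⇒ 0;  out=∅∪out(0)=∅
  fail(8) 'cccab': from fail(7)=0 chase 'b': 0 ⇒ 0;  out=∅∪out(0)=∅
  fail(9) 'cccabd': from fail(8)=0 chase 'd': 0 ⇒ 12;  out={3}∪out(12)={3}

Run:
i=0 'd': node 0→12
i=1 'c': node 12→14  ** P1@[1:1],P6@[0:1]
i=2 'd': node 14→12 ·f
i=3 'd': node 12→12 ·f
i=4 'c': node 12→14  ** P1@[4:4],P6@[3:4]
i=5 'c': node 14→5 ·f  ** P1@[5:5]
i=6 'c': node 5→6  ** P1@[6:6]
i=7 'a': node 6→7
i=8 'b': node 7→8
i=9 'd': node 8→9  ** P3@[4:9]
i=10 'e': node 9→13 ·f  ** P5@[9:10]
i=11 'b': node 13→2 ·f  ** P2@[10:11]
i=12 'd': node 2→12 ·f
i=13 'c': node 12→14  ** P1@[13:13],P6@[12:13]
i=14 'a': node 14→0 ·f
i=15 'e': node 0→1
i=16 'e': node 1→1 ·f
i=17 'c': node 1→10  ** P1@[17:17]
i=18 'b': node 10→11  ** P4@[16:18],P7@[17:18]
i=19 'c': node 11→4 ·f  ** P1@[19:19]
i=20 'c': node 4→5  ** P1@[20:20]
i=21 'c': node 5→6  ** P1@[21:21]
i=22 'a': node 6→7
i=23 'b': node 7→8
i=24 'd': node 8→9  ** P3@[19:24]
i=25 'a': node 9→0 ·f
i=26 'c': node 0→4  ** P1@[26:26]
i=27 'c': node 4→5  ** P1@[27:27]
i=28 'c': node 5→6  ** P1@[28:28]
i=29 'a': node 6→7
i=30 'b': node 7→8
i=31 'd': node 8→9  ** P3@[26:31]
i=32 'd': node 9→12 ·f
i=33 'e': node 12→13  ** P5@[32:33]
i=34 'a': node 13→0 ·f
i=35 'e': node 0→1
i=36 'c': node 1→10  ** P1@[36:36]
i=37 'b': node 10→11  ** P4@[35:37],P7@[36:37]
i=38 'e': node 11→1 ·f
i=39 'b': node 1→2  ** P2@[38:39]
i=40 'a': node 2→3  ** P0@[38:40]
i=41 'a': node 3→0 ·f
i=42 'd': node 0→12
i=43 'c': node 12→14  ** P1@[43:43],P6@[42:43]
i=44 'a': node 14→0 ·f
i=45 'c': node 0→4  ** P1@[45:45]
i=46 'a': node 4→0 ·f
i=47 'e': node 0→1
i=48 'd': node 1→12 ·f
i=49 'd': node 12→12 ·f
i=50 'c': node 12→14  ** P1@[50:50],P6@[49:50]
i=51 'd': node 14→12 ·f
i=52 'b': node 12→0 ·f
i=53 'e': node 0→1
i=54 'c': node 1→10  ** P1@[54:54]
i=55 'b': node 10→11  ** P4@[53:55],P7@[54:55]
i=56 'e': node 11→1 ·f
i=57 'b': node 1→2  ** P2@[56:57]
i=58 'd': node 2→12 ·f
i=59 'c': node 12→14  ** P1@[59:59],P6@[58:59]
i=60 'a': node 14→0 ·f
i=61 'd': node 0→12
i=62 'c': node 12→14  ** P1@[62:62],P6@[61:62]
i=63 'c': node 14→5 ·f  ** P1@[63:63]
i=64 'c': node 5→6  ** P1@[64:64]
i=65 'a': node 6→7
i=66 'b': node 7→8
i=67 'd': node 8→9  ** P3@[62:67]
i=68 'a': node 9→0 ·f
i=69 'b': node 0→0

Matches: [[1,1],[1,6],[4,1],[4,6],[5,1],[6,1],[9,3],[10,5],[11,2],[13,1],[13,6],[17,1],[18,4],[18,7],[19,1],[20,1],[21,1],[24,3],[26,1],[27,1],[28,1],[31,3],[33,5],[36,1],[37,4],[37,7],[39,2],[40,0],[43,1],[43,6],[45,1],[50,1],[50,6],[54,1],[55,4],[55,7],[57,2],[59,1],[59,6],[62,1],[62,6],[63,1],[64,1],[67,3]]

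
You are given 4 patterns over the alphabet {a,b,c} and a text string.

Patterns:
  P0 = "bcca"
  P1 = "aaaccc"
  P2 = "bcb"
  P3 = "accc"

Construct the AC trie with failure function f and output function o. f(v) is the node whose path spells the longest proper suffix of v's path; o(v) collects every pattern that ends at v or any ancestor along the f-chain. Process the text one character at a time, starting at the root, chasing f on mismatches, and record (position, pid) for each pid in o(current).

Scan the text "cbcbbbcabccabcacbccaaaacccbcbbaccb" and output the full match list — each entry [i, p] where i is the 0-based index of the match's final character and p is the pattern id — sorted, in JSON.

Construct AC machine:
Trie nodes:
  n0 'ε': a→5 b→1
  n1 'b': c→2
  n2 'bc': b→11 c→3
  n3 'bcc': a→4
  n4 'bcca': ·  ←P0
  n5 'a': a→6 c→12
  n6 'aa': a→7
  n7 'aaa': c→8
  n8 'aaac': c→9
  n9 'aaacc': c→10
  n10 'aaaccc': ·  ←P1
  n11 'bcb': ·  ←P2
  n12 'ac': c→13
  n13 'acc': c→14
  n14 'accc': ·  ←P3

Failure links (BFS by depth):
  fail(1) 'b': from fail(0)=0 chase 'b': 0 ⇒ 0;  out=∅∪out(0)=∅
  fail(5) 'a': from fail(0)=0 chase 'a': 0 ⇒ 0;  out=∅∪out(0)=∅
  fail(2) 'bc': from fail(1)=0 chase 'c': 0 ⇒ 0;  out=∅∪out(0)=∅
  fail(6) 'aa': from fail(5)=0 chase 'a': 0 ⇒ 5;  out=∅∪out(5)=∅
  fail(12) 'ac': from fail(5)=0 chase 'c': 0 ⇒ 0;  out=∅∪out(0)=∅
  fail(3) 'bcc': from fail(2)=0 chase 'c': 0 ⇒ 0;  out=∅∪out(0)=∅
  fail(7) 'aaa': from fail(6)=5 chase 'a': 5 ⇒ 6;  out=∅∪out(6)=∅
  fail(11) 'bcb': from fail(2)=0 chase 'b': 0 ⇒ 1;  out={2}∪out(1)={2}
  fail(13) 'acc': from fail(12)=0 chase 'c': 0 ⇒ 0;  out=∅∪out(0)=∅
  fail(4) 'bcca': from fail(3)=0 chase 'a': 0 ⇒ 5;  out={0}∪out(5)={0}
  fail(8) 'aaac': from fail(7)=6 chase 'c': 6→5 ⇒ 12;  out=∅∪out(12)=∅
  fail(14) 'accc': from fail(13)=0 chase 'c': 0 ⇒ 0;  out={3}∪out(0)={3}
  fail(9) 'aaacc': from fail(8)=12 chase 'c': 12 ⇒ 13;  out=∅∪out(13)=∅
  fail(10) 'aaaccc': from fail(9)=13 chase 'c': 13 ⇒ 14;  out={1}∪out(14)={1,3}

Text stream:
i=0 'c': node 0→0
i=1 'b': node 0→1
i=2 'c': node 1→2
i=3 'b': node 2→11  → match P2@[1:3]
i=4 'b': node 11→1 (via fail)
i=5 'b': node 1→1 (via fail)
i=6 'c': node 1→2
i=7 'a': node 2→5 (via fail)
i=8 'b': node 5→1 (via fail)
i=9 'c': node 1→2
i=10 'c': node 2→3
i=11 'a': node 3→4  → match P0@[8:11]
i=12 'b': node 4→1 (via fail)
i=13 'c': node 1→2
i=14 'a': node 2→5 (via fail)
i=15 'c': node 5→12
i=16 'b': node 12→1 (via fail)
i=17 'c': node 1→2
i=18 'c': node 2→3
i=19 'a': node 3→4  → match P0@[16:19]
i=20 'a': node 4→6 (via fail)
i=21 'a': node 6→7
i=22 'a': node 7→7 (via fail)
i=23 'c': node 7→8
i=24 'c': node 8→9
i=25 'c': node 9→10  → match P1@[20:25],P3@[22:25]
i=26 'b': node 10→1 (via fail)
i=27 'c': node 1→2
i=28 'b': node 2→11  → match P2@[26:28]
i=29 'b': node 11→1 (via fail)
i=30 'a': node 1→5 (via fail)
i=31 'c': node 5→12
i=32 'c': node 12→13
i=33 'b': node 13→1 (via fail)

Result: [[3,2],[11,0],[19,0],[25,1],[25,3],[28,2]]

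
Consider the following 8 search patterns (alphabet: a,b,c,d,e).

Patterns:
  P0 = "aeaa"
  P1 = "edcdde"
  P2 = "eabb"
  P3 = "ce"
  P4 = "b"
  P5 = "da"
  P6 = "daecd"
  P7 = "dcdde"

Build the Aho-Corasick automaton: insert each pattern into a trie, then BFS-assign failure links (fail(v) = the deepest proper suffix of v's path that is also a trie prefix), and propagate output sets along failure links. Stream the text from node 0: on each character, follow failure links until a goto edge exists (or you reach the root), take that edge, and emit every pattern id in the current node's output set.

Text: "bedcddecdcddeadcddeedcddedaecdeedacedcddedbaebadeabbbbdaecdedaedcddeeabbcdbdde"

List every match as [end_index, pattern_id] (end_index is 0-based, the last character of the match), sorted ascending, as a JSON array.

Build automaton:
Trie nodes:
  n0 'ε': a→1 b→16 c→14 d→17 e→5
  n1 'a': e→2
  n2 'ae': a→3
  n3 'aea': a→4
  n4 'aeaa': ·  [P0 ends]
  n5 'e': a→11 d→6
  n6 'ed': c→7
  n7 'edc': d→8
  n8 'edcd': d→9
  n9 'edcdd': e→10
  n10 'edcdde': ·  [P1 ends]
  n11 'ea': b→12
  n12 'eab': b→13
  n13 'eabb': ·  [P2 ends]
  n14 'c': e→15
  n15 'ce': ·  [P3 ends]
  n16 'b': ·  [P4 ends]
  n17 'd': a→18 c→22
  n18 'da': e→19  [P5 ends]
  n19 'dae': c→20
  n20 'daec': d→21
  n21 'daecd': ·  [P6 ends]
  n22 'dc': d→23
  n23 'dcd': d→24
  n24 'dcdd': e→25
  n25 'dcdde': ·  [P7 ends]

Failure links (BFS by depth):
  n1('a'): parent n0 fail=0; on 'a' 0 → fail=0;  out ∅∪∅=∅
  n5('e'): parent n0 fail=0; on 'e' 0 → fail=0;  out ∅∪∅=∅
  n14('c'): parent n0 fail=0; on 'c' 0 → fail=0;  out ∅∪∅=∅
  n16('b'): parent n0 fail=0; on 'b' 0 → fail=0;  out {4}∪∅={4}
  n17('d'): parent n0 fail=0; on 'd' 0 → fail=0;  out ∅∪∅=∅
  n2('ae'): parent n1 fail=0; on 'e' 0 → fail=5;  out ∅∪∅=∅
  n6('ed'): parent n5 fail=0; on 'd' 0 → fail=17;  out ∅∪∅=∅
  n11('ea'): parent n5 fail=0; on 'a' 0 → fail=1;  out ∅∪∅=∅
  n15('ce'): parent n14 fail=0; on 'e' 0 → fail=5;  out {3}∪∅={3}
  n18('da'): parent n17 fail=0; on 'a' 0 → fail=1;  out {5}∪∅={5}
  n22('dc'): parent n17 fail=0; on 'c' 0 → fail=14;  out ∅∪∅=∅
  n3('aea'): parent n2 fail=5; on 'a' 5 → fail=11;  out ∅∪∅=∅
  n7('edc'): parent n6 fail=17; on 'c' 17 → fail=22;  out ∅∪∅=∅
  n12('eab'): parent n11 fail=1; on 'b' 1→0 → fail=16;  out ∅∪{4}={4}
  n19('dae'): parent n18 fail=1; on 'e' 1 → fail=2;  out ∅∪∅=∅
  n23('dcd'): parent n22 fail=14; on 'd' 14→0 → fail=17;  out ∅∪∅=∅
  n4('aeaa'): parent n3 fail=11; on 'a' 11→1→0 → fail=1;  out {0}∪∅={0}
  n8('edcd'): parent n7 fail=22; on 'd' 22 → fail=23;  out ∅∪∅=∅
  n13('eabb'): parent n12 fail=16; on 'b' 16→0 → fail=16;  out {2}∪{4}={2,4}
  n20('daec'): parent n19 fail=2; on 'c' 2→5→0 → fail=14;  out ∅∪∅=∅
  n24('dcdd'): parent n23 fail=17; on 'd' 17→0 → fail=17;  out ∅∪∅=∅
  n9('edcdd'): parent n8 fail=23; on 'd' 23 → fail=24;  out ∅∪∅=∅
  n21('daecd'): parent n20 fail=14; on 'd' 14→0 → fail=17;  out {6}∪∅={6}
  n25('dcdde'): parent n24 fail=17; on 'e' 17→0 → fail=5;  out {7}∪∅={7}
  n10('edcdde'): parent n9 fail=24; on 'e' 24 → fail=25;  out {1}∪{7}={1,7}

Run:
pos 0 'b': at 16  emit P4@[0:0]
pos 1 'e': at 5 ·f
pos 2 'd': at 6
pos 3 'c': at 7
pos 4 'd': at 8
pos 5 'd': at 9
pos 6 'e': at 10  emit P1@[1:6],P7@[2:6]
pos 7 'c': at 14 ·f
pos 8 'd': at 17 ·f
pos 9 'c': at 22
pos 10 'd': at 23
pos 11 'd': at 24
pos 12 'e': at 25  emit P7@[8:12]
pos 13 'a': at 11 ·f
pos 14 'd': at 17 ·f
pos 15 'c': at 22
pos 16 'd': at 23
pos 17 'd': at 24
pos 18 'e': at 25  emit P7@[14:18]
pos 19 'e': at 5 ·f
pos 20 'd': at 6
pos 21 'c': at 7
pos 22 'd': at 8
pos 23 'd': at 9
pos 24 'e': at 10  emit P1@[19:24],P7@[20:24]
pos 25 'd': at 6 ·f
pos 26 'a': at 18 ·f  emit P5@[25:26]
pos 27 'e': at 19
pos 28 'c': at 20
pos 29 'd': at 21  emit P6@[25:29]
pos 30 'e': at 5 ·f
pos 31 'e': at 5 ·f
pos 32 'd': at 6
pos 33 'a': at 18 ·f  emit P5@[32:33]
pos 34 'c': at 14 ·f
pos 35 'e': at 15  emit P3@[34:35]
pos 36 'd': at 6 ·f
pos 37 'c': at 7
pos 38 'd': at 8
pos 39 'd': at 9
pos 40 'e': at 10  emit P1@[35:40],P7@[36:40]
pos 41 'd': at 6 ·f
pos 42 'b': at 16 ·f  emit P4@[42:42]
pos 43 'a': at 1 ·f
pos 44 'e': at 2
pos 45 'b': at 16 ·f  emit P4@[45:45]
pos 46 'a': at 1 ·f
pos 47 'd': at 17 ·f
pos 48 'e': at 5 ·f
pos 49 'a': at 11
pos 50 'b': at 12  emit P4@[50:50]
pos 51 'b': at 13  emit P2@[48:51],P4@[51:51]
pos 52 'b': at 16 ·f  emit P4@[52:52]
pos 53 'b': at 16 ·f  emit P4@[53:53]
pos 54 'd': at 17 ·f
pos 55 'a': at 18  emit P5@[54:55]
pos 56 'e': at 19
pos 57 'c': at 20
pos 58 'd': at 21  emit P6@[54:58]
pos 59 'e': at 5 ·f
pos 60 'd': at 6
pos 61 'a': at 18 ·f  emit P5@[60:61]
pos 62 'e': at 19
pos 63 'd': at 6 ·f
pos 64 'c': at 7
pos 65 'd': at 8
pos 66 'd': at 9
pos 67 'e': at 10  emit P1@[62:67],P7@[63:67]
pos 68 'e': at 5 ·f
pos 69 'a': at 11
pos 70 'b': at 12  emit P4@[70:70]
pos 71 'b': at 13  emit P2@[68:71],P4@[71:71]
pos 72 'c': at 14 ·f
pos 73 'd': at 17 ·f
pos 74 'b': at 16 ·f  emit P4@[74:74]
pos 75 'd': at 17 ·f
pos 76 'd': at 17 ·f
pos 77 'e': at 5 ·f

Result: [[0,4],[6,1],[6,7],[12,7],[18,7],[24,1],[24,7],[26,5],[29,6],[33,5],[35,3],[40,1],[40,7],[42,4],[45,4],[50,4],[51,2],[51,4],[52,4],[53,4],[55,5],[58,6],[61,5],[67,1],[67,7],[70,4],[71,2],[71,4],[74,4]]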